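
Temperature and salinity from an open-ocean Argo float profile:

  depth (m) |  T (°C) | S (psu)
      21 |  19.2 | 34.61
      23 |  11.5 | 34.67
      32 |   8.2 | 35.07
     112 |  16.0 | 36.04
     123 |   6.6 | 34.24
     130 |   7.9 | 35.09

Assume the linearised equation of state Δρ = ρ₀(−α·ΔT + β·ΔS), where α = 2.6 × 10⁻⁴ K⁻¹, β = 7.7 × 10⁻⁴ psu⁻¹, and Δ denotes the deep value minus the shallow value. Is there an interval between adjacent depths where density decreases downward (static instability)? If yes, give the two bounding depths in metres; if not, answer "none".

Evaluate Δρ/ρ₀ = −αΔT + βΔS across each adjacent pair:
  21–23 m: −αΔT+βΔS = −(2.6 × 10⁻⁴)(-7.7)+(7.7 × 10⁻⁴)(+0.06) = 2.0 × 10⁻³ → stable
  23–32 m: −αΔT+βΔS = −(2.6 × 10⁻⁴)(-3.3)+(7.7 × 10⁻⁴)(+0.40) = 1.2 × 10⁻³ → stable
  32–112 m: −αΔT+βΔS = −(2.6 × 10⁻⁴)(+7.8)+(7.7 × 10⁻⁴)(+0.97) = -1.3 × 10⁻³ → UNSTABLE
  112–123 m: −αΔT+βΔS = −(2.6 × 10⁻⁴)(-9.4)+(7.7 × 10⁻⁴)(-1.80) = 1.1 × 10⁻³ → stable
  123–130 m: −αΔT+βΔS = −(2.6 × 10⁻⁴)(+1.3)+(7.7 × 10⁻⁴)(+0.85) = 3.2 × 10⁻⁴ → stable
The 32–112 m interval has Δρ < 0: lighter water underlies denser water.

32–112 m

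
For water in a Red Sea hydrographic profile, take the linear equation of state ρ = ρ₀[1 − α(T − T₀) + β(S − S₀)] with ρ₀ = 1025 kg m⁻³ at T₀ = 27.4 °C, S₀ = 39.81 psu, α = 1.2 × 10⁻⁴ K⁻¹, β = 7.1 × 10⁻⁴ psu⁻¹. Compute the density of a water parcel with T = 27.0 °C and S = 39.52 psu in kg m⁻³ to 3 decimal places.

1024.838 kg m⁻³

T − T₀ = -0.4 K, S − S₀ = -0.29 psu.
Bracket = 1 − α·(-0.4) + β·(-0.29) = 1 + (-1.579 × 10⁻⁴) = 0.9998421.
ρ = 1025 × 0.9998421 = 1024.838 kg m⁻³.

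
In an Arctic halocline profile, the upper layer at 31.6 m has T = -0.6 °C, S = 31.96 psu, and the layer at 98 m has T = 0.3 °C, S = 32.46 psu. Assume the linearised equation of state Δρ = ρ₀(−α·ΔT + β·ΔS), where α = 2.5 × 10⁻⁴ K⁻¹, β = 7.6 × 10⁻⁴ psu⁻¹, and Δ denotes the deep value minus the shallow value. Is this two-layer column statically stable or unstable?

ΔT = 0.3 − -0.6 = +0.9 K and ΔS = 32.46 − 31.96 = +0.50 psu (deep − shallow).
−αΔT = -2.25 × 10⁻⁴; βΔS = 3.80 × 10⁻⁴; sum Δρ/ρ₀ = 1.55 × 10⁻⁴.
Δρ/ρ₀ > 0, so Δρ > 0: deeper water is denser → statically stable.

stable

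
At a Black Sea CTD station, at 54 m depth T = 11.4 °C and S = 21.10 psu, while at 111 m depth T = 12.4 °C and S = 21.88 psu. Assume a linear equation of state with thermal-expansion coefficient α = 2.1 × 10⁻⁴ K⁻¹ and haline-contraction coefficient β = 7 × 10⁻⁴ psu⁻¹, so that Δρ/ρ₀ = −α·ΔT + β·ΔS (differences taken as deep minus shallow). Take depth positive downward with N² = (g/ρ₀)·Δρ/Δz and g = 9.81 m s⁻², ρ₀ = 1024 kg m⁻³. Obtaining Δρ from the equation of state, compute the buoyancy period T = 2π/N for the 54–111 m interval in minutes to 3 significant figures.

13.8 min

ΔT = +1.0 K, ΔS = +0.78 psu (deep − shallow).
Δρ/ρ₀ = −αΔT + βΔS = -2.10 × 10⁻⁴ + 5.46 × 10⁻⁴ = 3.36 × 10⁻⁴, so Δρ ≈ 0.3441 kg m⁻³.
N² = (g/ρ₀)·Δρ/Δz = g·(Δρ/ρ₀)/Δz = 9.81 × 3.36 × 10⁻⁴ / 57 = 5.7827 × 10⁻⁵ s⁻².
N = √(5.7827 × 10⁻⁵) = 7.6044 × 10⁻³ rad s⁻¹ → T = 2π/N = 826.26 s = 13.771 min ≈ 13.8 min.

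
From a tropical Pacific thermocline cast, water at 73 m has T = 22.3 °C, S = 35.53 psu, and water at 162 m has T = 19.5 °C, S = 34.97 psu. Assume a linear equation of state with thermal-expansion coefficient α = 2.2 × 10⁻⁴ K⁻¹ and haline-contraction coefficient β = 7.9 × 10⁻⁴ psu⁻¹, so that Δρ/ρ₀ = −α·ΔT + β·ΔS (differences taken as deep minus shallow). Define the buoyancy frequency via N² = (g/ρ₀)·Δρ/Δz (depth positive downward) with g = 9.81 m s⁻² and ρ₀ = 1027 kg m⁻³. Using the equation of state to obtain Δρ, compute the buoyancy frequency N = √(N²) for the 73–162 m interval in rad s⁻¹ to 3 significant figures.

ΔT = -2.8 K, ΔS = -0.56 psu (deep − shallow).
Δρ/ρ₀ = −αΔT + βΔS = 6.16 × 10⁻⁴ − 4.424 × 10⁻⁴ = 1.736 × 10⁻⁴, so Δρ ≈ 0.1783 kg m⁻³.
N² = (g/ρ₀)·Δρ/Δz = g·(Δρ/ρ₀)/Δz = 9.81 × 1.736 × 10⁻⁴ / 89 = 1.9135 × 10⁻⁵ s⁻².
N = √(1.9135 × 10⁻⁵) = 4.3744 × 10⁻³ rad s⁻¹ ≈ 4.37 × 10⁻³ rad s⁻¹.

4.37 × 10⁻³ rad s⁻¹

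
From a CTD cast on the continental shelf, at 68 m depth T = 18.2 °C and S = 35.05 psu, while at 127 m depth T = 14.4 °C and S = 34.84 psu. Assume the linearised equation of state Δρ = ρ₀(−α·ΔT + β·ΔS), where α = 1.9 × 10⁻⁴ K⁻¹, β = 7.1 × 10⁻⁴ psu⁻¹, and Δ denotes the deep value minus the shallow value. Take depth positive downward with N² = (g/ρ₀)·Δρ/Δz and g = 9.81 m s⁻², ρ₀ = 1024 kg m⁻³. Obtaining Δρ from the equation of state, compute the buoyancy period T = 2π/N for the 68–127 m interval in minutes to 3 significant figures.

ΔT = -3.8 K, ΔS = -0.21 psu (deep − shallow).
Δρ/ρ₀ = −αΔT + βΔS = 7.22 × 10⁻⁴ − 1.491 × 10⁻⁴ = 5.729 × 10⁻⁴, so Δρ ≈ 0.5866 kg m⁻³.
N² = (g/ρ₀)·Δρ/Δz = g·(Δρ/ρ₀)/Δz = 9.81 × 5.729 × 10⁻⁴ / 59 = 9.5257 × 10⁻⁵ s⁻².
N = √(9.5257 × 10⁻⁵) = 9.7600 × 10⁻³ rad s⁻¹ → T = 2π/N = 643.77 s = 10.729 min ≈ 10.7 min.

10.7 min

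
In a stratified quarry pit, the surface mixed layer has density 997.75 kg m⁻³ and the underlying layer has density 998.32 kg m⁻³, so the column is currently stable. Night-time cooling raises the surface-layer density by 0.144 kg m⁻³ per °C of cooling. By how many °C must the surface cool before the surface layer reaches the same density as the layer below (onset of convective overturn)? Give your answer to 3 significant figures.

3.96 °C

Density deficit of the surface layer: 998.32 − 997.75 = 0.57 kg m⁻³.
Required change = 0.57 / 0.144 = 3.96 °C.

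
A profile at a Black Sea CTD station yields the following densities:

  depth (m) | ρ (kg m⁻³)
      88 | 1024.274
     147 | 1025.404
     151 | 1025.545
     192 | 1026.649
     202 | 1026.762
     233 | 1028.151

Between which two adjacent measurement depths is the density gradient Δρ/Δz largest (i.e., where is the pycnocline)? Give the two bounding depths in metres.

Compute the density gradient over each adjacent pair:
  88–147 m: Δρ/Δz = 1.130/59 = 0.019 kg m⁻⁴
  147–151 m: Δρ/Δz = 0.141/4 = 0.035 kg m⁻⁴
  151–192 m: Δρ/Δz = 1.104/41 = 0.027 kg m⁻⁴
  192–202 m: Δρ/Δz = 0.113/10 = 0.011 kg m⁻⁴
  202–233 m: Δρ/Δz = 1.389/31 = 0.045 kg m⁻⁴
The largest gradient is in the 202–233 m interval — the pycnocline.

202–233 m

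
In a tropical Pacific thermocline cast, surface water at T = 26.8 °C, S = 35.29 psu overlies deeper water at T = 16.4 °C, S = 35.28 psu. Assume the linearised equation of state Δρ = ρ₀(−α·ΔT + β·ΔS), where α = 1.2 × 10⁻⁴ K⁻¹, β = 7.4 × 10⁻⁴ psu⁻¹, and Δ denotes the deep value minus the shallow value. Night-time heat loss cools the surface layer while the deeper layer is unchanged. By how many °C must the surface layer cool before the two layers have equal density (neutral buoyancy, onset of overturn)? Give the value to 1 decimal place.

Neutral buoyancy requires Δρ = 0, i.e. −α(T_deep − T_surf′) + β(S_deep − S_surf) = 0.
T_surf′ = T_deep − (β/α)·ΔS = 16.4 − (7.4 × 10⁻⁴/1.2 × 10⁻⁴)·(-0.01) = 16.462 °C.
Cooling required: 26.8 − (16.462) = 10.338 °C.

10.3 °C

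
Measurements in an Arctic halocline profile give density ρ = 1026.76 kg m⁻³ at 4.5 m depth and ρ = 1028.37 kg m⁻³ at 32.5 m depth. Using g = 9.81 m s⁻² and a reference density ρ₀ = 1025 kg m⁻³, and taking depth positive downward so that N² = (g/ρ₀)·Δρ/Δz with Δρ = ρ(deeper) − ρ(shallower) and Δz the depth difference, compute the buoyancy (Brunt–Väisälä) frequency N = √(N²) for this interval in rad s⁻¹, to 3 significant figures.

0.0235 rad s⁻¹

Δρ = 1028.37 − 1026.76 = 1.61 kg m⁻³ over Δz = 32.5 − 4.5 = 28 m.
N² = (9.81/1025) × (1.61/28) = 5.5032 × 10⁻⁴ s⁻².
N = √(5.5032 × 10⁻⁴) = 0.023459 rad s⁻¹ ≈ 0.0235 rad s⁻¹.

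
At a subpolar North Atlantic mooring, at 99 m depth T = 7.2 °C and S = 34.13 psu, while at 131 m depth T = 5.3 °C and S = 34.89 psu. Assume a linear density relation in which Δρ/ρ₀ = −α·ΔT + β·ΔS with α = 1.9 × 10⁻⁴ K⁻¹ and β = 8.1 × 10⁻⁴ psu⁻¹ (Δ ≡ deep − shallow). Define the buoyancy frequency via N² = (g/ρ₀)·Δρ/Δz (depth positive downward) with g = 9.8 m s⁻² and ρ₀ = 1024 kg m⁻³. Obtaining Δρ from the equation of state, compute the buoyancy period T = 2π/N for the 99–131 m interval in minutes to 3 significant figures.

ΔT = -1.9 K, ΔS = +0.76 psu (deep − shallow).
Δρ/ρ₀ = −αΔT + βΔS = 3.61 × 10⁻⁴ + 6.156 × 10⁻⁴ = 9.766 × 10⁻⁴, so Δρ ≈ 1.000 kg m⁻³.
N² = (g/ρ₀)·Δρ/Δz = g·(Δρ/ρ₀)/Δz = 9.8 × 9.766 × 10⁻⁴ / 32 = 2.9908 × 10⁻⁴ s⁻².
N = √(2.9908 × 10⁻⁴) = 0.017294 rad s⁻¹ → T = 2π/N = 363.32 s = 6.0553 min ≈ 6.06 min.

6.06 min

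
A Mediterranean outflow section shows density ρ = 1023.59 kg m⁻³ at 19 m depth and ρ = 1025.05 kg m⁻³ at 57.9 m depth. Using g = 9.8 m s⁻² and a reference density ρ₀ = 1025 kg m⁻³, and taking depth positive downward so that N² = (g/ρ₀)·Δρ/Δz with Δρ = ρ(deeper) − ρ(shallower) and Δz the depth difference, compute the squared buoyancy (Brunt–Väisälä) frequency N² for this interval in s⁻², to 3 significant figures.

3.59 × 10⁻⁴ s⁻²

Δρ = 1025.05 − 1023.59 = 1.46 kg m⁻³ over Δz = 57.9 − 19 = 38.9 m.
N² = (9.8/1025) × (1.46/38.9) = 3.5884 × 10⁻⁴ s⁻² ≈ 3.59 × 10⁻⁴ s⁻².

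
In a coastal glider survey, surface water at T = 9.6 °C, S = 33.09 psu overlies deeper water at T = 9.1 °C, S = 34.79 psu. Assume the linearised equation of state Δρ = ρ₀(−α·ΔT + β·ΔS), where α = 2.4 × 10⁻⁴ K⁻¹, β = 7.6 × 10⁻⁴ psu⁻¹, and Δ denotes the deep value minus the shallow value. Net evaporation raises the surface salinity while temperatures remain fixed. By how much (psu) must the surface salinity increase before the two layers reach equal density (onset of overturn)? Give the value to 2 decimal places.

1.86 psu

Neutral buoyancy requires −α(T_deep − T_surf) + β(S_deep − S_surf′) = 0.
S_surf′ = S_deep − (α/β)·ΔT = 34.79 − (2.4 × 10⁻⁴/7.6 × 10⁻⁴)·(-0.5) = 34.9479 psu.
Increase required: 34.9479 − 33.09 = 1.8579 psu.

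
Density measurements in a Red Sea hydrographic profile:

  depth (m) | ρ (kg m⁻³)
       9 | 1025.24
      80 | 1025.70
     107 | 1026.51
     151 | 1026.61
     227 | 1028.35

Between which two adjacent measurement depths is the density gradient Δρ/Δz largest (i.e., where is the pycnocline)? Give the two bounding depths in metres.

Compute the density gradient over each adjacent pair:
  9–80 m: Δρ/Δz = 0.46/71 = 6.5 × 10⁻³ kg m⁻⁴
  80–107 m: Δρ/Δz = 0.81/27 = 0.030 kg m⁻⁴
  107–151 m: Δρ/Δz = 0.10/44 = 2.3 × 10⁻³ kg m⁻⁴
  151–227 m: Δρ/Δz = 1.74/76 = 0.023 kg m⁻⁴
The largest gradient is in the 80–107 m interval — the pycnocline.

80–107 m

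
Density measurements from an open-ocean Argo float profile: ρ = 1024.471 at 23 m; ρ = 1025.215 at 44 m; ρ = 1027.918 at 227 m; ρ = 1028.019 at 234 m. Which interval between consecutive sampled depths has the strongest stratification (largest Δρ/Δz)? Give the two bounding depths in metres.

Compute the density gradient over each adjacent pair:
  23–44 m: Δρ/Δz = 0.744/21 = 0.035 kg m⁻⁴
  44–227 m: Δρ/Δz = 2.703/183 = 0.015 kg m⁻⁴
  227–234 m: Δρ/Δz = 0.101/7 = 0.014 kg m⁻⁴
The largest gradient is in the 23–44 m interval — the pycnocline.

23–44 m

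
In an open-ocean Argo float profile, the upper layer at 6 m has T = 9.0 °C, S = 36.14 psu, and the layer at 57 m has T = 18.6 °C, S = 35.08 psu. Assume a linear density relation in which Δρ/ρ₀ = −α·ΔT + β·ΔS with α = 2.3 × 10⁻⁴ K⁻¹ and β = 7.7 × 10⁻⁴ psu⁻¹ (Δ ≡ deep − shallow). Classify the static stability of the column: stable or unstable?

ΔT = 18.6 − 9.0 = +9.6 K and ΔS = 35.08 − 36.14 = -1.06 psu (deep − shallow).
−αΔT = -2.208 × 10⁻³; βΔS = -8.162 × 10⁻⁴; sum Δρ/ρ₀ = -3.0242 × 10⁻³.
Δρ/ρ₀ < 0, so Δρ < 0: deeper water is lighter → statically unstable; the column would overturn.

unstable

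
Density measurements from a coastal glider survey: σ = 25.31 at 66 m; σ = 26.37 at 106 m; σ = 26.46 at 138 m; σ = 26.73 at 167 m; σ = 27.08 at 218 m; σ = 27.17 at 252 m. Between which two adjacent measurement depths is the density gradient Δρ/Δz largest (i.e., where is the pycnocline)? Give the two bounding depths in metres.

Compute the density gradient over each adjacent pair:
  66–106 m: Δρ/Δz = 1.06/40 = 0.027 kg m⁻⁴
  106–138 m: Δρ/Δz = 0.09/32 = 2.8 × 10⁻³ kg m⁻⁴
  138–167 m: Δρ/Δz = 0.27/29 = 9.3 × 10⁻³ kg m⁻⁴
  167–218 m: Δρ/Δz = 0.35/51 = 6.9 × 10⁻³ kg m⁻⁴
  218–252 m: Δρ/Δz = 0.09/34 = 2.6 × 10⁻³ kg m⁻⁴
The largest gradient is in the 66–106 m interval — the pycnocline.

66–106 m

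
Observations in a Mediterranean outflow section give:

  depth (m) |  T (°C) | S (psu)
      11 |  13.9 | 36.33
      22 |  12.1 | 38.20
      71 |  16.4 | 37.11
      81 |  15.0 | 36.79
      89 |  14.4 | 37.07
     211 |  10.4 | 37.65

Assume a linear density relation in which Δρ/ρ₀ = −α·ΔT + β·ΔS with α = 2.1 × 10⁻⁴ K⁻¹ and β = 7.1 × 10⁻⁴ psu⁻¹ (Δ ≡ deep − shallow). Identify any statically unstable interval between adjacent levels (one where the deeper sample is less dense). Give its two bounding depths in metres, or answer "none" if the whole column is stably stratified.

Evaluate Δρ/ρ₀ = −αΔT + βΔS across each adjacent pair:
  11–22 m: −αΔT+βΔS = −(2.1 × 10⁻⁴)(-1.8)+(7.1 × 10⁻⁴)(+1.87) = 1.7 × 10⁻³ → stable
  22–71 m: −αΔT+βΔS = −(2.1 × 10⁻⁴)(+4.3)+(7.1 × 10⁻⁴)(-1.09) = -1.7 × 10⁻³ → UNSTABLE
  71–81 m: −αΔT+βΔS = −(2.1 × 10⁻⁴)(-1.4)+(7.1 × 10⁻⁴)(-0.32) = 6.7 × 10⁻⁵ → stable
  81–89 m: −αΔT+βΔS = −(2.1 × 10⁻⁴)(-0.6)+(7.1 × 10⁻⁴)(+0.28) = 3.2 × 10⁻⁴ → stable
  89–211 m: −αΔT+βΔS = −(2.1 × 10⁻⁴)(-4.0)+(7.1 × 10⁻⁴)(+0.58) = 1.3 × 10⁻³ → stable
The 22–71 m interval has Δρ < 0: lighter water underlies denser water.

22–71 m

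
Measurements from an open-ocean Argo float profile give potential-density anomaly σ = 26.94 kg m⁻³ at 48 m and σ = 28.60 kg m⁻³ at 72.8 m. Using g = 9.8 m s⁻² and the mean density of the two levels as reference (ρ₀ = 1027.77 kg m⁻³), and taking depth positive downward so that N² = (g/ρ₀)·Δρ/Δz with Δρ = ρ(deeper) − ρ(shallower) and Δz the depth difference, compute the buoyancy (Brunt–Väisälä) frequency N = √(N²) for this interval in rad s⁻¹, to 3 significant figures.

0.0253 rad s⁻¹

Δρ = 1028.60 − 1026.94 = 1.66 kg m⁻³ over Δz = 72.8 − 48 = 24.8 m.
N² = (9.8/1027.77) × (1.66/24.8) = 6.3824 × 10⁻⁴ s⁻².
N = √(6.3824 × 10⁻⁴) = 0.025263 rad s⁻¹ ≈ 0.0253 rad s⁻¹.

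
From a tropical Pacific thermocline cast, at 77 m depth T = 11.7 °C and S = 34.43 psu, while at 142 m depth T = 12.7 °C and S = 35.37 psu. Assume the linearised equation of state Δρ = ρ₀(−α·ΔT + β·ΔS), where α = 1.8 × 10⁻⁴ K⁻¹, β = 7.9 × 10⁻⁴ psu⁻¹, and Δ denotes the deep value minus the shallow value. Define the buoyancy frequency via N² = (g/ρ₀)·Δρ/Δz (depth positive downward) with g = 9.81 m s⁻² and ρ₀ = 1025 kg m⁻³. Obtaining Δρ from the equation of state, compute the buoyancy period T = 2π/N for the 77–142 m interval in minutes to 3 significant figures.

ΔT = +1.0 K, ΔS = +0.94 psu (deep − shallow).
Δρ/ρ₀ = −αΔT + βΔS = -1.80 × 10⁻⁴ + 7.426 × 10⁻⁴ = 5.626 × 10⁻⁴, so Δρ ≈ 0.5767 kg m⁻³.
N² = (g/ρ₀)·Δρ/Δz = g·(Δρ/ρ₀)/Δz = 9.81 × 5.626 × 10⁻⁴ / 65 = 8.4909 × 10⁻⁵ s⁻².
N = √(8.4909 × 10⁻⁵) = 9.2146 × 10⁻³ rad s⁻¹ → T = 2π/N = 681.87 s = 11.364 min ≈ 11.4 min.

11.4 min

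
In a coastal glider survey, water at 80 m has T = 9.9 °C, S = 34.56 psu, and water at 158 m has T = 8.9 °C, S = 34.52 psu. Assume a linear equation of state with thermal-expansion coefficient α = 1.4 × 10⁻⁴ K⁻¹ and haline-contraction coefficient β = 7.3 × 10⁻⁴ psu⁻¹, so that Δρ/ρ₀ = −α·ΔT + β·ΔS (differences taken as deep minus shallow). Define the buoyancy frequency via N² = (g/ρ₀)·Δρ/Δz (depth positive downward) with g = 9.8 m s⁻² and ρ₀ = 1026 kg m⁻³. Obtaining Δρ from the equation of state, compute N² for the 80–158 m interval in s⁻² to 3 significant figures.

ΔT = -1.0 K, ΔS = -0.04 psu (deep − shallow).
Δρ/ρ₀ = −αΔT + βΔS = 1.40 × 10⁻⁴ − 2.92 × 10⁻⁵ = 1.108 × 10⁻⁴, so Δρ ≈ 0.1137 kg m⁻³.
N² = (g/ρ₀)·Δρ/Δz = g·(Δρ/ρ₀)/Δz = 9.8 × 1.108 × 10⁻⁴ / 78 = 1.3921 × 10⁻⁵ s⁻² ≈ 1.39 × 10⁻⁵ s⁻².

1.39 × 10⁻⁵ s⁻²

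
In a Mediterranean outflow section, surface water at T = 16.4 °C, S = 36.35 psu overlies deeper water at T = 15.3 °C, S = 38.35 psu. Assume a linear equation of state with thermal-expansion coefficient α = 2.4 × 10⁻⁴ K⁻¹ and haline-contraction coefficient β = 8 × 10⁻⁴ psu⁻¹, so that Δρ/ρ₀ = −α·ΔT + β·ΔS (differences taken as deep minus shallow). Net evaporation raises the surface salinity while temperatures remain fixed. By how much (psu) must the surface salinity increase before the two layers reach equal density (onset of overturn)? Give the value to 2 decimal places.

Neutral buoyancy requires −α(T_deep − T_surf) + β(S_deep − S_surf′) = 0.
S_surf′ = S_deep − (α/β)·ΔT = 38.35 − (2.4 × 10⁻⁴/8 × 10⁻⁴)·(-1.1) = 38.6800 psu.
Increase required: 38.6800 − 36.35 = 2.3300 psu.

2.33 psu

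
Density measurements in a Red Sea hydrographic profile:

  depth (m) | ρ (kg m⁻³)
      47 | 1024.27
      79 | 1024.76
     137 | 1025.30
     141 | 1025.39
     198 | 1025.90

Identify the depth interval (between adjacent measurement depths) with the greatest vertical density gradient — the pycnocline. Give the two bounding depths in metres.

Compute the density gradient over each adjacent pair:
  47–79 m: Δρ/Δz = 0.49/32 = 0.015 kg m⁻⁴
  79–137 m: Δρ/Δz = 0.54/58 = 9.3 × 10⁻³ kg m⁻⁴
  137–141 m: Δρ/Δz = 0.09/4 = 0.022 kg m⁻⁴
  141–198 m: Δρ/Δz = 0.51/57 = 8.9 × 10⁻³ kg m⁻⁴
The largest gradient is in the 137–141 m interval — the pycnocline.

137–141 m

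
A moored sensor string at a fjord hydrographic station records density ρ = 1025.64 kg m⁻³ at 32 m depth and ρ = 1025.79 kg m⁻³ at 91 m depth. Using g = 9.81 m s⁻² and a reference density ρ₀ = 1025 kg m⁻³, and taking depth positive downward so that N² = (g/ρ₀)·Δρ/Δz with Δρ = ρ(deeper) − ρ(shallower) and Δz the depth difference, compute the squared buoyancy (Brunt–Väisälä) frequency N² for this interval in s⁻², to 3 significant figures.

Δρ = 1025.79 − 1025.64 = 0.15 kg m⁻³ over Δz = 91 − 32 = 59 m.
N² = (9.81/1025) × (0.15/59) = 2.4332 × 10⁻⁵ s⁻² ≈ 2.43 × 10⁻⁵ s⁻².

2.43 × 10⁻⁵ s⁻²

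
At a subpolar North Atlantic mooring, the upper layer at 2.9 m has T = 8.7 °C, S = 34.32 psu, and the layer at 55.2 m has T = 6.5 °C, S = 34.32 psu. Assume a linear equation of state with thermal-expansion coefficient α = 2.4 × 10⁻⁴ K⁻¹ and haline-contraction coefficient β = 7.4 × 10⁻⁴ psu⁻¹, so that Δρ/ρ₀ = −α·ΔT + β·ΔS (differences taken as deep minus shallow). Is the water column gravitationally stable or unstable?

stable

ΔT = 6.5 − 8.7 = -2.2 K and ΔS = 34.32 − 34.32 = +0.00 psu (deep − shallow).
−αΔT = 5.28 × 10⁻⁴; βΔS = 0; sum Δρ/ρ₀ = 5.28 × 10⁻⁴.
Δρ/ρ₀ > 0, so Δρ > 0: deeper water is denser → statically stable.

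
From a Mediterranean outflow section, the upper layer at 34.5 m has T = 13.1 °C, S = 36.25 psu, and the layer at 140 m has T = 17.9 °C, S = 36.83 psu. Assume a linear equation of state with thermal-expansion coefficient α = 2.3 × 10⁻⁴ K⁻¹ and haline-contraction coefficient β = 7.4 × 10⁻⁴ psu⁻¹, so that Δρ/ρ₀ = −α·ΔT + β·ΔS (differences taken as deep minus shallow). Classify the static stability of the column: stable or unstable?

ΔT = 17.9 − 13.1 = +4.8 K and ΔS = 36.83 − 36.25 = +0.58 psu (deep − shallow).
−αΔT = -1.104 × 10⁻³; βΔS = 4.292 × 10⁻⁴; sum Δρ/ρ₀ = -6.748 × 10⁻⁴.
Δρ/ρ₀ < 0, so Δρ < 0: deeper water is lighter → statically unstable; the column would overturn.

unstable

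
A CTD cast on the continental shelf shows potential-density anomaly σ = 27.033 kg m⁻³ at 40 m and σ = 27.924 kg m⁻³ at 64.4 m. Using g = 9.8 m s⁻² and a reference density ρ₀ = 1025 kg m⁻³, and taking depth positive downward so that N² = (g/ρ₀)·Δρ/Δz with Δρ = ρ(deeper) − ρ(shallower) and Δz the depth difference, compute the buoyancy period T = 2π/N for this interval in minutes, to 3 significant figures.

5.60 min

Δρ = 1027.924 − 1027.033 = 0.891 kg m⁻³ over Δz = 64.4 − 40 = 24.4 m.
N² = (9.8/1025) × (0.891/24.4) = 3.4913 × 10⁻⁴ s⁻².
N = √(3.4913 × 10⁻⁴) = 0.018685 rad s⁻¹, so T = 2π/N = 336.27 s = 5.6045 min ≈ 5.60 min.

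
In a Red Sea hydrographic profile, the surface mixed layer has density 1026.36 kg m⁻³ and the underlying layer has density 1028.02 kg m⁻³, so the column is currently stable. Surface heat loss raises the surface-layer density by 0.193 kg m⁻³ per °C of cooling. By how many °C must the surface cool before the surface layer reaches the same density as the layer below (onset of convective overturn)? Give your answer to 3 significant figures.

Density deficit of the surface layer: 1028.02 − 1026.36 = 1.66 kg m⁻³.
Required change = 1.66 / 0.193 = 8.60 °C.

8.60 °C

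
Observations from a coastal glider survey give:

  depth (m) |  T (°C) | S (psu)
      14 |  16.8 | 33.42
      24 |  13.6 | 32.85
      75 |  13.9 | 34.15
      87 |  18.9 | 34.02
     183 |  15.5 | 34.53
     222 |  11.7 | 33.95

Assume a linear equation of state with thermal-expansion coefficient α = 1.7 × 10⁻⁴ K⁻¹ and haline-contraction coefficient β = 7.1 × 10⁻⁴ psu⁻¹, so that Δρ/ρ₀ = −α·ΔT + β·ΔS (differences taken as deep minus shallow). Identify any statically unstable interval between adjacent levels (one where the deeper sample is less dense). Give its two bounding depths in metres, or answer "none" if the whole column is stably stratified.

Evaluate Δρ/ρ₀ = −αΔT + βΔS across each adjacent pair:
  14–24 m: −αΔT+βΔS = −(1.7 × 10⁻⁴)(-3.2)+(7.1 × 10⁻⁴)(-0.57) = 1.4 × 10⁻⁴ → stable
  24–75 m: −αΔT+βΔS = −(1.7 × 10⁻⁴)(+0.3)+(7.1 × 10⁻⁴)(+1.30) = 8.7 × 10⁻⁴ → stable
  75–87 m: −αΔT+βΔS = −(1.7 × 10⁻⁴)(+5.0)+(7.1 × 10⁻⁴)(-0.13) = -9.4 × 10⁻⁴ → UNSTABLE
  87–183 m: −αΔT+βΔS = −(1.7 × 10⁻⁴)(-3.4)+(7.1 × 10⁻⁴)(+0.51) = 9.4 × 10⁻⁴ → stable
  183–222 m: −αΔT+βΔS = −(1.7 × 10⁻⁴)(-3.8)+(7.1 × 10⁻⁴)(-0.58) = 2.3 × 10⁻⁴ → stable
The 75–87 m interval has Δρ < 0: lighter water underlies denser water.

75–87 m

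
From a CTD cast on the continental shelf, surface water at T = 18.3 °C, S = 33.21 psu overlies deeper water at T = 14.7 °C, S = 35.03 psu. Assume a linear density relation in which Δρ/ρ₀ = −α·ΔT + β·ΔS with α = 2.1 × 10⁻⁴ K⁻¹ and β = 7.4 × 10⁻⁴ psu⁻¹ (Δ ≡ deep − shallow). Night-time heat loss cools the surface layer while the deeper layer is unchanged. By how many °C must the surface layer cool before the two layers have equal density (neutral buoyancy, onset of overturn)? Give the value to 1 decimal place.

10.0 °C

Neutral buoyancy requires Δρ = 0, i.e. −α(T_deep − T_surf′) + β(S_deep − S_surf) = 0.
T_surf′ = T_deep − (β/α)·ΔS = 14.7 − (7.4 × 10⁻⁴/2.1 × 10⁻⁴)·(+1.82) = 8.287 °C.
Cooling required: 18.3 − (8.287) = 10.013 °C.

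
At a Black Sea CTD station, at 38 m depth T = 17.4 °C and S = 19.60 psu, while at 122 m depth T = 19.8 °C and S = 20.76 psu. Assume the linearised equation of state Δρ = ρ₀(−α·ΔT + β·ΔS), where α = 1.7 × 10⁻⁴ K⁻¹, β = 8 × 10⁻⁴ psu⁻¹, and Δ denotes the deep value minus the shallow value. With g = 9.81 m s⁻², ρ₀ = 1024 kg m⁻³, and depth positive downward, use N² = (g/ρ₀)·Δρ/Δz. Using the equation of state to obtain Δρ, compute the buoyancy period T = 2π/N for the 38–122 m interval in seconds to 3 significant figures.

ΔT = +2.4 K, ΔS = +1.16 psu (deep − shallow).
Δρ/ρ₀ = −αΔT + βΔS = -4.08 × 10⁻⁴ + 9.28 × 10⁻⁴ = 5.20 × 10⁻⁴, so Δρ ≈ 0.5325 kg m⁻³.
N² = (g/ρ₀)·Δρ/Δz = g·(Δρ/ρ₀)/Δz = 9.81 × 5.20 × 10⁻⁴ / 84 = 6.0729 × 10⁻⁵ s⁻².
N = √(6.0729 × 10⁻⁵) = 7.7929 × 10⁻³ rad s⁻¹ → T = 2π/N = 806.27 s ≈ 806 s.

806 s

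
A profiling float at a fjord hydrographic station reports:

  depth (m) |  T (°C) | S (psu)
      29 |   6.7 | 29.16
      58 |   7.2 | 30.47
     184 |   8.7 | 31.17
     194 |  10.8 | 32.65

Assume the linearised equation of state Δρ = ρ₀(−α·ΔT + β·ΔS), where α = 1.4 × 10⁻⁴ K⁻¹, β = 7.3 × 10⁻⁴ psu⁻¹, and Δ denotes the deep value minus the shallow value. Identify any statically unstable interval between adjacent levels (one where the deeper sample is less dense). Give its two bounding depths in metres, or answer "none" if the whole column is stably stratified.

none

Evaluate Δρ/ρ₀ = −αΔT + βΔS across each adjacent pair:
  29–58 m: −αΔT+βΔS = −(1.4 × 10⁻⁴)(+0.5)+(7.3 × 10⁻⁴)(+1.31) = 8.9 × 10⁻⁴ → stable
  58–184 m: −αΔT+βΔS = −(1.4 × 10⁻⁴)(+1.5)+(7.3 × 10⁻⁴)(+0.70) = 3.0 × 10⁻⁴ → stable
  184–194 m: −αΔT+βΔS = −(1.4 × 10⁻⁴)(+2.1)+(7.3 × 10⁻⁴)(+1.48) = 7.9 × 10⁻⁴ → stable
Every interval has Δρ > 0: the column is stably stratified throughout.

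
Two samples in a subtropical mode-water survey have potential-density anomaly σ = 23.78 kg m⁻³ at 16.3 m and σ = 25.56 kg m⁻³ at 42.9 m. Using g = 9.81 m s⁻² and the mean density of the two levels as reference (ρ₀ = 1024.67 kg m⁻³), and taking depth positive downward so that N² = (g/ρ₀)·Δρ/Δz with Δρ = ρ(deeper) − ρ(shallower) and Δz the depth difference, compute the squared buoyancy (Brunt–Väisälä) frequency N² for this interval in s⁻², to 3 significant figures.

Δρ = 1025.56 − 1023.78 = 1.78 kg m⁻³ over Δz = 42.9 − 16.3 = 26.6 m.
N² = (9.81/1024.67) × (1.78/26.6) = 6.4065 × 10⁻⁴ s⁻² ≈ 6.41 × 10⁻⁴ s⁻².

6.41 × 10⁻⁴ s⁻²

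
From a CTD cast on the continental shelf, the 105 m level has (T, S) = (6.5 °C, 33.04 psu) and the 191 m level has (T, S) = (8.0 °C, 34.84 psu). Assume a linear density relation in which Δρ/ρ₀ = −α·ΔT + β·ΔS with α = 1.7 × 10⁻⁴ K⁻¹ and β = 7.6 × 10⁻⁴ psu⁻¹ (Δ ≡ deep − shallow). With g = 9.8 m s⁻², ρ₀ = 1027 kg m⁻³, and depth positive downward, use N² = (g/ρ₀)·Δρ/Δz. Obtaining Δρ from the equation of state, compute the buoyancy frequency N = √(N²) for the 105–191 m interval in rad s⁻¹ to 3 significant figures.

ΔT = +1.5 K, ΔS = +1.80 psu (deep − shallow).
Δρ/ρ₀ = −αΔT + βΔS = -2.55 × 10⁻⁴ + 1.368 × 10⁻³ = 1.113 × 10⁻³, so Δρ ≈ 1.143 kg m⁻³.
N² = (g/ρ₀)·Δρ/Δz = g·(Δρ/ρ₀)/Δz = 9.8 × 1.113 × 10⁻³ / 86 = 1.2683 × 10⁻⁴ s⁻².
N = √(1.2683 × 10⁻⁴) = 0.011262 rad s⁻¹ ≈ 0.0113 rad s⁻¹.

0.0113 rad s⁻¹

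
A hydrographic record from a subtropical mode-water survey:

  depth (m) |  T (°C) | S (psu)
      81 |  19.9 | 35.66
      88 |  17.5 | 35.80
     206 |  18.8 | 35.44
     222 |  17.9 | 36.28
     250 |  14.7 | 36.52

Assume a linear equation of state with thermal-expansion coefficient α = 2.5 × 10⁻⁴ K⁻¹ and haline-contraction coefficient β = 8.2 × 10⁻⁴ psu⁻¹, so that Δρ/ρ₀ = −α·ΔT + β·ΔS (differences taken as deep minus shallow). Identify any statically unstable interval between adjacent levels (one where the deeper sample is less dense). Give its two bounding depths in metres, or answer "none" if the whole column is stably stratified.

88–206 m

Evaluate Δρ/ρ₀ = −αΔT + βΔS across each adjacent pair:
  81–88 m: −αΔT+βΔS = −(2.5 × 10⁻⁴)(-2.4)+(8.2 × 10⁻⁴)(+0.14) = 7.1 × 10⁻⁴ → stable
  88–206 m: −αΔT+βΔS = −(2.5 × 10⁻⁴)(+1.3)+(8.2 × 10⁻⁴)(-0.36) = -6.2 × 10⁻⁴ → UNSTABLE
  206–222 m: −αΔT+βΔS = −(2.5 × 10⁻⁴)(-0.9)+(8.2 × 10⁻⁴)(+0.84) = 9.1 × 10⁻⁴ → stable
  222–250 m: −αΔT+βΔS = −(2.5 × 10⁻⁴)(-3.2)+(8.2 × 10⁻⁴)(+0.24) = 1.0 × 10⁻³ → stable
The 88–206 m interval has Δρ < 0: lighter water underlies denser water.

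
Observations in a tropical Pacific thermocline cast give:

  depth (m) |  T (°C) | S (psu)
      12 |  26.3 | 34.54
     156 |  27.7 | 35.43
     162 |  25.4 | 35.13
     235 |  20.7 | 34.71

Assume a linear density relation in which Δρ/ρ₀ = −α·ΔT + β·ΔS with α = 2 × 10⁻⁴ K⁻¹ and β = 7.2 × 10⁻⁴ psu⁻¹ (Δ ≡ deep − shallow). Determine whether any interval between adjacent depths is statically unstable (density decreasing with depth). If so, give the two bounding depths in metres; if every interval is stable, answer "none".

Evaluate Δρ/ρ₀ = −αΔT + βΔS across each adjacent pair:
  12–156 m: −αΔT+βΔS = −(2 × 10⁻⁴)(+1.4)+(7.2 × 10⁻⁴)(+0.89) = 3.6 × 10⁻⁴ → stable
  156–162 m: −αΔT+βΔS = −(2 × 10⁻⁴)(-2.3)+(7.2 × 10⁻⁴)(-0.30) = 2.4 × 10⁻⁴ → stable
  162–235 m: −αΔT+βΔS = −(2 × 10⁻⁴)(-4.7)+(7.2 × 10⁻⁴)(-0.42) = 6.4 × 10⁻⁴ → stable
Every interval has Δρ > 0: the column is stably stratified throughout.

none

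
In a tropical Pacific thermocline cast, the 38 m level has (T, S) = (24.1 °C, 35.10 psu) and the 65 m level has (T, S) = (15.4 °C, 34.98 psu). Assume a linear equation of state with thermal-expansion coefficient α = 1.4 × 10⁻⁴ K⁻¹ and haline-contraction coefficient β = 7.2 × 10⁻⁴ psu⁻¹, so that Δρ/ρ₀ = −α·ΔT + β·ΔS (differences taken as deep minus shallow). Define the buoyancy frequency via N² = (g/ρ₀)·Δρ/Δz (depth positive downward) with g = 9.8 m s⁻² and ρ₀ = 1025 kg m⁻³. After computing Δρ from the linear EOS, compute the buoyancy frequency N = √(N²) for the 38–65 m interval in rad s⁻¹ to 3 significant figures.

0.0203 rad s⁻¹

ΔT = -8.7 K, ΔS = -0.12 psu (deep − shallow).
Δρ/ρ₀ = −αΔT + βΔS = 1.218 × 10⁻³ − 8.64 × 10⁻⁵ = 1.1316 × 10⁻³, so Δρ ≈ 1.160 kg m⁻³.
N² = (g/ρ₀)·Δρ/Δz = g·(Δρ/ρ₀)/Δz = 9.8 × 1.1316 × 10⁻³ / 27 = 4.1073 × 10⁻⁴ s⁻².
N = √(4.1073 × 10⁻⁴) = 0.020266 rad s⁻¹ ≈ 0.0203 rad s⁻¹.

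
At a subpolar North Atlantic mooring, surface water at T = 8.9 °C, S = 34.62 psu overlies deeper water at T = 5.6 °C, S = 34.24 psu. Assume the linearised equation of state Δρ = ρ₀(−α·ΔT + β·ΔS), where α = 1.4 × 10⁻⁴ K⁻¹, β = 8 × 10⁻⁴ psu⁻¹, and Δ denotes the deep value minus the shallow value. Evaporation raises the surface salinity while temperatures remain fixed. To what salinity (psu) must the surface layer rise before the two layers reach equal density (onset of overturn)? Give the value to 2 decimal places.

Neutral buoyancy requires −α(T_deep − T_surf) + β(S_deep − S_surf′) = 0.
S_surf′ = S_deep − (α/β)·ΔT = 34.24 − (1.4 × 10⁻⁴/8 × 10⁻⁴)·(-3.3) = 34.8175 psu.
Increase required: 34.8175 − 34.62 = 0.1975 psu.

34.82 psu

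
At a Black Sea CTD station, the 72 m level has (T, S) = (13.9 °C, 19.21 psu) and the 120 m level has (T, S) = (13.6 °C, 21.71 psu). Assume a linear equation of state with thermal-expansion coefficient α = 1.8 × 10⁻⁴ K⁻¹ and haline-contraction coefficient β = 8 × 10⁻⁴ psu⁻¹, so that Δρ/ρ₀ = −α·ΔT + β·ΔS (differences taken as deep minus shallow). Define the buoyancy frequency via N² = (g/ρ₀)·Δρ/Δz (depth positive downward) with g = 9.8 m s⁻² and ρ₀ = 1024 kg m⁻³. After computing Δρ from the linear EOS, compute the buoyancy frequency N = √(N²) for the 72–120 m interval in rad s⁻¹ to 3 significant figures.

0.0205 rad s⁻¹

ΔT = -0.3 K, ΔS = +2.50 psu (deep − shallow).
Δρ/ρ₀ = −αΔT + βΔS = 5.40 × 10⁻⁵ + 2.00 × 10⁻³ = 2.054 × 10⁻³, so Δρ ≈ 2.103 kg m⁻³.
N² = (g/ρ₀)·Δρ/Δz = g·(Δρ/ρ₀)/Δz = 9.8 × 2.054 × 10⁻³ / 48 = 4.1936 × 10⁻⁴ s⁻².
N = √(4.1936 × 10⁻⁴) = 0.020478 rad s⁻¹ ≈ 0.0205 rad s⁻¹.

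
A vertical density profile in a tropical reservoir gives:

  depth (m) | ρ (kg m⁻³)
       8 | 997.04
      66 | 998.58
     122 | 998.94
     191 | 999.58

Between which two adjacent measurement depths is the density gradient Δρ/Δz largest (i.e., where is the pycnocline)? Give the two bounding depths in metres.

8–66 m

Compute the density gradient over each adjacent pair:
  8–66 m: Δρ/Δz = 1.54/58 = 0.027 kg m⁻⁴
  66–122 m: Δρ/Δz = 0.36/56 = 6.4 × 10⁻³ kg m⁻⁴
  122–191 m: Δρ/Δz = 0.64/69 = 9.3 × 10⁻³ kg m⁻⁴
The largest gradient is in the 8–66 m interval — the pycnocline.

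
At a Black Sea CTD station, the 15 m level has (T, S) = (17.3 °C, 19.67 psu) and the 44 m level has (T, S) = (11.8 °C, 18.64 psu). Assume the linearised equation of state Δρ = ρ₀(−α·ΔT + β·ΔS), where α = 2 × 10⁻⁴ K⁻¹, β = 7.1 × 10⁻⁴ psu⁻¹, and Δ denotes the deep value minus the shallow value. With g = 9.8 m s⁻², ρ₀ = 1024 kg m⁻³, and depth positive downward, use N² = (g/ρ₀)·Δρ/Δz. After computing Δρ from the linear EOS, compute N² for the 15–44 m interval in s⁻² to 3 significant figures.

ΔT = -5.5 K, ΔS = -1.03 psu (deep − shallow).
Δρ/ρ₀ = −αΔT + βΔS = 1.10 × 10⁻³ − 7.313 × 10⁻⁴ = 3.687 × 10⁻⁴, so Δρ ≈ 0.3775 kg m⁻³.
N² = (g/ρ₀)·Δρ/Δz = g·(Δρ/ρ₀)/Δz = 9.8 × 3.687 × 10⁻⁴ / 29 = 1.2460 × 10⁻⁴ s⁻² ≈ 1.25 × 10⁻⁴ s⁻².

1.25 × 10⁻⁴ s⁻²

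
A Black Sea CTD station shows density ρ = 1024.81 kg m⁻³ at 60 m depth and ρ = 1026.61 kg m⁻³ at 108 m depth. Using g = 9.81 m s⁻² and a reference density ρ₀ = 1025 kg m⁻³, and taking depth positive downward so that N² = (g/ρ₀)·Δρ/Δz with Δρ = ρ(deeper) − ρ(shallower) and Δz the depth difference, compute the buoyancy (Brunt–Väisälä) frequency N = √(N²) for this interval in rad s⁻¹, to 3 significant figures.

0.0189 rad s⁻¹

Δρ = 1026.61 − 1024.81 = 1.80 kg m⁻³ over Δz = 108 − 60 = 48 m.
N² = (9.81/1025) × (1.80/48) = 3.5890 × 10⁻⁴ s⁻².
N = √(3.5890 × 10⁻⁴) = 0.018945 rad s⁻¹ ≈ 0.0189 rad s⁻¹.
Since Δρ > 0 the layer is stably stratified.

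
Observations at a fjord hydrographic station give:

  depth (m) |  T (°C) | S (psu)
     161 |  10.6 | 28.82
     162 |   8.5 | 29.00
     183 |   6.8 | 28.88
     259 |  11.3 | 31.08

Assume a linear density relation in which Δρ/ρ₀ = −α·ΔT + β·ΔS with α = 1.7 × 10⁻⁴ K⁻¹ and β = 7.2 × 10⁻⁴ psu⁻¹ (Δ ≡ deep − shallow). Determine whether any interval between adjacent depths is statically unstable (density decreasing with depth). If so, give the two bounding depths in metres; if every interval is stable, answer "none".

Evaluate Δρ/ρ₀ = −αΔT + βΔS across each adjacent pair:
  161–162 m: −αΔT+βΔS = −(1.7 × 10⁻⁴)(-2.1)+(7.2 × 10⁻⁴)(+0.18) = 4.9 × 10⁻⁴ → stable
  162–183 m: −αΔT+βΔS = −(1.7 × 10⁻⁴)(-1.7)+(7.2 × 10⁻⁴)(-0.12) = 2.0 × 10⁻⁴ → stable
  183–259 m: −αΔT+βΔS = −(1.7 × 10⁻⁴)(+4.5)+(7.2 × 10⁻⁴)(+2.20) = 8.2 × 10⁻⁴ → stable
Every interval has Δρ > 0: the column is stably stratified throughout.

none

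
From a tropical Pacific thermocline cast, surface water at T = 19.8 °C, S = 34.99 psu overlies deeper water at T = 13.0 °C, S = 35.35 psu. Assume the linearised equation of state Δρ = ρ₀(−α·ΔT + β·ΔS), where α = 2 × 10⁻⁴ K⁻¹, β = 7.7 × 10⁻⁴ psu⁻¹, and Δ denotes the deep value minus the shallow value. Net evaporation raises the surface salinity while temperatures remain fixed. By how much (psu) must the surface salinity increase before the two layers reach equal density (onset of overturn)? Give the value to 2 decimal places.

Neutral buoyancy requires −α(T_deep − T_surf) + β(S_deep − S_surf′) = 0.
S_surf′ = S_deep − (α/β)·ΔT = 35.35 − (2 × 10⁻⁴/7.7 × 10⁻⁴)·(-6.8) = 37.1162 psu.
Increase required: 37.1162 − 34.99 = 2.1262 psu.

2.13 psu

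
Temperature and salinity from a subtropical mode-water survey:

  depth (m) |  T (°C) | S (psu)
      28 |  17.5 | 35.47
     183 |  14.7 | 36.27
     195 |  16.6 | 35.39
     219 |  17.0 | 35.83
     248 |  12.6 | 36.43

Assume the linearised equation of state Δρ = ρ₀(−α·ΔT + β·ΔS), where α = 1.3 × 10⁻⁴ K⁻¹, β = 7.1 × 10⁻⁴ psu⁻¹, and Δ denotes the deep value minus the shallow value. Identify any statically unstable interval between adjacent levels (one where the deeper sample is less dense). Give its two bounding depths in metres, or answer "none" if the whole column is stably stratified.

Evaluate Δρ/ρ₀ = −αΔT + βΔS across each adjacent pair:
  28–183 m: −αΔT+βΔS = −(1.3 × 10⁻⁴)(-2.8)+(7.1 × 10⁻⁴)(+0.80) = 9.3 × 10⁻⁴ → stable
  183–195 m: −αΔT+βΔS = −(1.3 × 10⁻⁴)(+1.9)+(7.1 × 10⁻⁴)(-0.88) = -8.7 × 10⁻⁴ → UNSTABLE
  195–219 m: −αΔT+βΔS = −(1.3 × 10⁻⁴)(+0.4)+(7.1 × 10⁻⁴)(+0.44) = 2.6 × 10⁻⁴ → stable
  219–248 m: −αΔT+βΔS = −(1.3 × 10⁻⁴)(-4.4)+(7.1 × 10⁻⁴)(+0.60) = 1.0 × 10⁻³ → stable
The 183–195 m interval has Δρ < 0: lighter water underlies denser water.

183–195 m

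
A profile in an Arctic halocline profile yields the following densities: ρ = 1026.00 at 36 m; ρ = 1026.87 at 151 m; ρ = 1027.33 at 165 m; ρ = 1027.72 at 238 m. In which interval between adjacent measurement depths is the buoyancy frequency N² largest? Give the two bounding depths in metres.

151–165 m

Compute the density gradient over each adjacent pair:
  36–151 m: Δρ/Δz = 0.87/115 = 7.6 × 10⁻³ kg m⁻⁴
  151–165 m: Δρ/Δz = 0.46/14 = 0.033 kg m⁻⁴
  165–238 m: Δρ/Δz = 0.39/73 = 5.3 × 10⁻³ kg m⁻⁴
The largest gradient is in the 151–165 m interval — the pycnocline.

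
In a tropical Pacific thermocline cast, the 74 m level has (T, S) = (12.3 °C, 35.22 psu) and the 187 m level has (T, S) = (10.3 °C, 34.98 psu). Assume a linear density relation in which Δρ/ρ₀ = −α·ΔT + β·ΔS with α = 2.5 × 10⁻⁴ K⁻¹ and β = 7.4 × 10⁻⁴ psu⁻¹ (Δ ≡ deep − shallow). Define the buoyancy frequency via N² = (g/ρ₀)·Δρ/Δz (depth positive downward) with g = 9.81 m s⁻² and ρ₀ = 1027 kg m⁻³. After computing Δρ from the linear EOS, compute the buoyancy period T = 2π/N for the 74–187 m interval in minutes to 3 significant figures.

ΔT = -2.0 K, ΔS = -0.24 psu (deep − shallow).
Δρ/ρ₀ = −αΔT + βΔS = 5.00 × 10⁻⁴ − 1.776 × 10⁻⁴ = 3.224 × 10⁻⁴, so Δρ ≈ 0.3311 kg m⁻³.
N² = (g/ρ₀)·Δρ/Δz = g·(Δρ/ρ₀)/Δz = 9.81 × 3.224 × 10⁻⁴ / 113 = 2.7989 × 10⁻⁵ s⁻².
N = √(2.7989 × 10⁻⁵) = 5.2905 × 10⁻³ rad s⁻¹ → T = 2π/N = 1.1876 × 10³ s = 19.793 min ≈ 19.8 min.

19.8 min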